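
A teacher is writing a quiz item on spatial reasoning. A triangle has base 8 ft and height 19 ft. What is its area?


Shape: triangle
Base b = 8 ft, Height h = 19 ft
Formula: A = (1/2) * b * h
A = 0.5 * 8 * 19
A = 0.5 * 152
A = 76
76 ft^2


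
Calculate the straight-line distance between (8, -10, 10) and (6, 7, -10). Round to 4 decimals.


3D distance between two points
P1 = (8, -10, 10), P2 = (6, 7, -10)
Formula: d = sqrt((x2-x1)^2 + (y2-y1)^2 + (z2-z1)^2)
dx = 6 - 8 = -2
dy = 7 - -10 = 17
dz = -10 - 10 = -20
dx^2 + dy^2 + dz^2 = 4 + 289 + 400 = 693
d = sqrt(693)
d = 26.3249
26.3249 units


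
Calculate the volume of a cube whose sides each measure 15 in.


Shape: cube
Side s = 15 in
Formula: V = s^3
V = 15 * 15 * 15
V = 225 * 15
V = 3375
3375 in^3


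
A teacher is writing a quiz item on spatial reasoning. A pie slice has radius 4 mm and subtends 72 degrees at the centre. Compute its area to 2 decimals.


Shape: circular sector
Radius r = 4 mm, Angle = 72 degrees
Formula: A = (angle/360) * pi * r^2
r^2 = 16
Fraction of circle = 72/360
A = (72/360) * pi * 16
A = 3.2 * pi
A = 10.05
10.05 mm^2


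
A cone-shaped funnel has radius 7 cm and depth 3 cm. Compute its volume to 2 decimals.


Shape: cone
Radius r = 7 cm, Height h = 3 cm
Formula: V = (1/3) * pi * r^2 * h
r^2 = 49
pi * r^2 * h = pi * 49 * 3 = 147 * pi
V = 147 * pi / 3
V = 153.94
153.94 cm^3


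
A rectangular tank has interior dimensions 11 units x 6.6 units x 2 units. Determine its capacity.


Shape: rectangular prism
l = 11 units, w = 6.6 units, h = 2 units
Formula: V = l * w * h
V = 11 * 6.6 * 2
V = 72.6 * 2
V = 145.2
145.2 units^3


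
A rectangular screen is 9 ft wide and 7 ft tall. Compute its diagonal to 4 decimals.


Shape: rectangle (diagonal via Pythagoras)
Sides: 9 ft and 7 ft
Formula: d = sqrt(l^2 + w^2)
l^2 = 81, w^2 = 49
l^2 + w^2 = 130
d = sqrt(130)
d = 11.4018
11.4018 ft


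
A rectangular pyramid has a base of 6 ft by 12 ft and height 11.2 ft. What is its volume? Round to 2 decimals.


Shape: rectangular pyramid
Base: 6 ft x 12 ft, Height h = 11.2 ft
Formula: V = (1/3) * base_area * h
base_area = 6 * 12 = 72
base_area * h = 72 * 11.2 = 806.4
V = 806.4 / 3
V = 268.8
268.8 ft^3


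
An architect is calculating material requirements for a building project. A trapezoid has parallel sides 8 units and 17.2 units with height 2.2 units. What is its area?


Shape: trapezoid
Parallel sides a = 8 units, b = 17.2 units; Height h = 2.2 units
Formula: A = (a + b) * h / 2
a + b = 8 + 17.2 = 25.2
A = 25.2 * 2.2 / 2
A = 55.44 / 2
A = 27.72
27.72 units^2


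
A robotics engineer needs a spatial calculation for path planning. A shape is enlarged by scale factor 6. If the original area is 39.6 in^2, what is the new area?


Linear scale factor k = 6
Original area = 39.6 in^2
Rule: under a linear scaling by k, areas scale by k^2.
k^2 = 6^2 = 36
New area = 39.6 * 36
New area = 1425.6
1425.6 in^2


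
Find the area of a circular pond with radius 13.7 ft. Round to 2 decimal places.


Shape: circle
Radius r = 13.7 ft
Formula: A = pi * r^2
r^2 = 13.7^2 = 187.69
A = pi * 187.69
A = 589.65
589.65 ft^2


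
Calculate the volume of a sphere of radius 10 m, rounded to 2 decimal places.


Shape: sphere
Radius r = 10 m
Formula: V = (4/3) * pi * r^3
r^3 = 1000
(4/3) * 1000 = 1333.333333
V = 1333.333333 * pi
V = 4188.79
4188.79 m^3


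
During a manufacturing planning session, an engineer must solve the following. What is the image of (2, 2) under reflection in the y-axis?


Transformation: reflection
Original point: (2, 2)
Rule for reflection over the y-axis: (x, y) -> (-x, y)
Apply: (2, 2) -> (-2, 2)
(-2, 2)


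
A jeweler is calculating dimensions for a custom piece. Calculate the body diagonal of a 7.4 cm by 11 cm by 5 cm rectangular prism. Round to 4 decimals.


Shape: rectangular box (space diagonal)
l = 7.4 cm, w = 11 cm, h = 5 cm
Visualize: the diagonal of the base, then a right triangle with that diagonal and the height.
Formula: d = sqrt(l^2 + w^2 + h^2)
l^2 + w^2 + h^2 = 54.76 + 121 + 25 = 200.76
d = sqrt(200.76)
d = 14.169
14.169 cm


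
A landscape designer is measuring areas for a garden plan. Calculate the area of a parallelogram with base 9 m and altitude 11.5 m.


Shape: parallelogram
Base b = 9 m, Height h = 11.5 m
Formula: A = b * h
A = 9 * 11.5
A = 103.5
103.5 m^2


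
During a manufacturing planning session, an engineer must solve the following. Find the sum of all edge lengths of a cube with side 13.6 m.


Shape: cube
Side s = 13.6 m
A cube has 12 edges, all equal.
Formula: total edge length = 12 * s
Total = 12 * 13.6
Total = 163.2
163.2 m


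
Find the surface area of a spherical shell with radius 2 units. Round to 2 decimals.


Shape: sphere
Radius r = 2 units
Formula: SA = 4 * pi * r^2
r^2 = 4
SA = 4 * pi * 4
SA = 16 * pi
SA = 50.27
50.27 units^2


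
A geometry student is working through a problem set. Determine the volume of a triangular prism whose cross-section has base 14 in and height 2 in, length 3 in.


Shape: triangular prism
Triangle base = 14 in, triangle height = 2 in, prism length L = 3 in
Formula: V = (1/2 * b * h_tri) * L
Cross-section area = 0.5 * 14 * 2 = 14
V = 14 * 3
V = 42
42 in^3


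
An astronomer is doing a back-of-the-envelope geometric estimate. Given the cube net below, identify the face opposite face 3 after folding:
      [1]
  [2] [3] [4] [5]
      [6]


Net: cross layout. Take square 3 as the base (bottom).
Fold the four squares in the horizontal row up around 3: 2 -> left, 4 -> right, 5 wraps to the top.
Fold 1 and 6 up from 3: 1 -> back, 6 -> front.
Opposite pairs are therefore: (1, 6), (2, 4), (3, 5).
Face 3 is opposite face 5.
face 5


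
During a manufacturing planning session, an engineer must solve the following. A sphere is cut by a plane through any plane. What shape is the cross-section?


Solid: sphere
Cutting plane: through any plane
Visualize the intersection of the plane with the solid's surface.
The boundary of the cut region is a circle.
circle


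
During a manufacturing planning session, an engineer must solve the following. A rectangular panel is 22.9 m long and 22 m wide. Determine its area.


Shape: rectangle
Length l = 22.9 m, Width w = 22 m
Formula: A = l * w
A = 22.9 * 22
A = 503.8
503.8 m^2


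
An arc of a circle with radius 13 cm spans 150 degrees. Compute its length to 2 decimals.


Shape: circular arc
Radius r = 13 cm, Angle = 150 degrees
Formula: L = (angle/360) * 2 * pi * r
2 * pi * r = 26 * pi
L = (150/360) * 26 * pi
L = 10.833333 * pi
L = 34.03
34.03 cm


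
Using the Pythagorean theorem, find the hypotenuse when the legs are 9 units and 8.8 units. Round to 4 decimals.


Shape: right triangle
Legs a = 9 units, b = 8.8 units
Formula: c = sqrt(a^2 + b^2)
a^2 = 81, b^2 = 77.44
a^2 + b^2 = 158.44
c = sqrt(158.44)
c = 12.5873
12.5873 units


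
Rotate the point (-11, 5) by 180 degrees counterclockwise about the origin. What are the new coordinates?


Transformation: rotation about the origin
Original point: (-11, 5)
Rule for 180 deg: (x, y) -> (-x, -y)
Apply: (-11, 5) -> (11, -5)
(11, -5)


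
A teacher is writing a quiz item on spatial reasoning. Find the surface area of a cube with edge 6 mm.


Shape: cube
Side s = 6 mm
A cube has 6 square faces.
Formula: SA = 6 * s^2
s^2 = 36
SA = 6 * 36
SA = 216
216 mm^2


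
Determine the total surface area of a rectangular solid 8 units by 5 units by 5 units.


Shape: rectangular prism
l = 8 units, w = 5 units, h = 5 units
Formula: SA = 2(lw + lh + wh)
lw = 40, lh = 40, wh = 25
lw + lh + wh = 105
SA = 2 * 105
SA = 210
210 units^2


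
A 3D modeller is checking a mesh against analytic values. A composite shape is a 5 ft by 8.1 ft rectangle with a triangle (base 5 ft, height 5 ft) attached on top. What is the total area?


Composite shape: rectangle + triangle
Rectangle area = 5 * 8.1 = 40.5
Triangle area = 0.5 * 5 * 5 = 12.5
Total = 40.5 + 12.5
Total = 53
53 ft^2


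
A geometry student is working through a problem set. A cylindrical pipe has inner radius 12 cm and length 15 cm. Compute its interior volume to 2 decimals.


Shape: cylinder
Radius r = 12 cm, Height h = 15 cm
Formula: V = pi * r^2 * h
r^2 = 144
V = pi * 144 * 15
V = 2160 * pi
V = 6785.84
6785.84 cm^3


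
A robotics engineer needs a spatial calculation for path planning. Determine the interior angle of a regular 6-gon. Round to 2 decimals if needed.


Shape: regular hexagon (6 sides)
Formula: interior angle = (n - 2) * 180 / n
(n - 2) = 4
(n - 2) * 180 = 720
angle = 720 / 6
angle = 120
120 degrees


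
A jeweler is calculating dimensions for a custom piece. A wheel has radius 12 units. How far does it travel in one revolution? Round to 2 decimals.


Shape: circle
Radius r = 12 units
Formula: C = 2 * pi * r
C = 2 * pi * 12
C = 24 * pi
C = 75.4
75.4 units


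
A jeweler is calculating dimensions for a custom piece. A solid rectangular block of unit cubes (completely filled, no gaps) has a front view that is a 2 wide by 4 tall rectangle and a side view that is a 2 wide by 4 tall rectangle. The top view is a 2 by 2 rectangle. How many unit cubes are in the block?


Orthographic views of a solid rectangular block:
Front view 2 x 4 -> length = 2, height = 4
Side view 2 x 4 -> width = 2, height = 4 (consistent)
Top view 2 x 2 -> confirms length = 2, width = 2
The block is 2 x 2 x 4.
Total unit cubes = 2 * 2 * 4 = 16
16 unit cubes


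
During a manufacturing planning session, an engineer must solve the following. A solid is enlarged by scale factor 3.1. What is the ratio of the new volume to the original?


Linear scale factor k = 3.1
Rule: under a linear scaling by k, volumes scale by k^3.
k^3 = 3.1 * 3.1 * 3.1
k^3 = 9.61 * 3.1
k^3 = 29.791
Volume scales by a factor of 29.791.
29.791 (dimensionless)


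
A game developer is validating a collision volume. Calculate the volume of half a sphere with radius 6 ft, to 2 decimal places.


Shape: hemisphere (half of a sphere)
Radius r = 6 ft
Formula: V = (1/2) * (4/3) * pi * r^3 = (2/3) * pi * r^3
r^3 = 216
(2/3) * 216 = 144
V = 144 * pi
V = 452.39
452.39 ft^3


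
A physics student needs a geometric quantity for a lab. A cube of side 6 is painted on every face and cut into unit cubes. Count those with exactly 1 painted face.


Large cube: 6 x 6 x 6, cut into unit cubes.
n = 6, so n - 2 = 4
Cubes with 1 painted face lie in the interior of each face.
A cube has 6 faces; each contributes (n - 2)^2 = 16 such cubes.
Count = 6 * 16 = 96
96 unit cubes


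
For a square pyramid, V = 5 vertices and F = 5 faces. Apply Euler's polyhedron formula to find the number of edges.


Polyhedron: square pyramid
Euler's formula for convex polyhedra: V - E + F = 2
Given: V = 5 vertices and F = 5 faces
Solve for E:
E = V + F - 2 = 5 + 5 - 2 = 8
8 edges


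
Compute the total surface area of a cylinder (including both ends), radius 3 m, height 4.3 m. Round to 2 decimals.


Shape: closed cylinder
Radius r = 3 m, Height h = 4.3 m
Formula: SA = 2*pi*r^2 + 2*pi*r*h = 2*pi*r*(r + h)
r + h = 7.3
2 * r * (r + h) = 2 * 3 * 7.3 = 43.8
SA = 43.8 * pi
SA = 137.6
137.6 m^2


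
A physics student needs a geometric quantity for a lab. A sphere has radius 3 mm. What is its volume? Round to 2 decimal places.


Shape: sphere
Radius r = 3 mm
Formula: V = (4/3) * pi * r^3
r^3 = 27
(4/3) * 27 = 36
V = 36 * pi
V = 113.1
113.1 mm^3


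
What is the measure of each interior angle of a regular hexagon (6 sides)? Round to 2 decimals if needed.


Shape: regular hexagon (6 sides)
Formula: interior angle = (n - 2) * 180 / n
(n - 2) = 4
(n - 2) * 180 = 720
angle = 720 / 6
angle = 120
120 degrees


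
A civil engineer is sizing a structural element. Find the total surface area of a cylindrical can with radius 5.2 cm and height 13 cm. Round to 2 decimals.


Shape: closed cylinder
Radius r = 5.2 cm, Height h = 13 cm
Formula: SA = 2*pi*r^2 + 2*pi*r*h = 2*pi*r*(r + h)
r + h = 18.2
2 * r * (r + h) = 2 * 5.2 * 18.2 = 189.28
SA = 189.28 * pi
SA = 594.64
594.64 cm^2


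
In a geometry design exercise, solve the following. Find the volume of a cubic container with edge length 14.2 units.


Shape: cube
Side s = 14.2 units
Formula: V = s^3
V = 14.2 * 14.2 * 14.2
V = 201.64 * 14.2
V = 2863.288
2863.288 units^3


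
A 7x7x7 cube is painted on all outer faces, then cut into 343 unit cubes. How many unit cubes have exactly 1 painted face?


Large cube: 7 x 7 x 7, cut into unit cubes.
n = 7, so n - 2 = 5
Cubes with 1 painted face lie in the interior of each face.
A cube has 6 faces; each contributes (n - 2)^2 = 25 such cubes.
Count = 6 * 25 = 150
150 unit cubes


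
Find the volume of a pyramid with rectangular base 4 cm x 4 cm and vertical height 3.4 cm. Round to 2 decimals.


Shape: rectangular pyramid
Base: 4 cm x 4 cm, Height h = 3.4 cm
Formula: V = (1/3) * base_area * h
base_area = 4 * 4 = 16
base_area * h = 16 * 3.4 = 54.4
V = 54.4 / 3
V = 18.13
18.13 cm^3


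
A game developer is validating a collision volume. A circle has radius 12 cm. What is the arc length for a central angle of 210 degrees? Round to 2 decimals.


Shape: circular arc
Radius r = 12 cm, Angle = 210 degrees
Formula: L = (angle/360) * 2 * pi * r
2 * pi * r = 24 * pi
L = (210/360) * 24 * pi
L = 14 * pi
L = 43.98
43.98 cm


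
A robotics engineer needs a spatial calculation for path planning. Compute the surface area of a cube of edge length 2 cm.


Shape: cube
Side s = 2 cm
A cube has 6 square faces.
Formula: SA = 6 * s^2
s^2 = 4
SA = 6 * 4
SA = 24
24 cm^2


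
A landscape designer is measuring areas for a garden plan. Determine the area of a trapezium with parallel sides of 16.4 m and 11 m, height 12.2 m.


Shape: trapezoid
Parallel sides a = 16.4 m, b = 11 m; Height h = 12.2 m
Formula: A = (a + b) * h / 2
a + b = 16.4 + 11 = 27.4
A = 27.4 * 12.2 / 2
A = 334.28 / 2
A = 167.14
167.14 m^2


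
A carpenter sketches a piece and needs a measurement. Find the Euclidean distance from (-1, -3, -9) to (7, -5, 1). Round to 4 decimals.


3D distance between two points
P1 = (-1, -3, -9), P2 = (7, -5, 1)
Formula: d = sqrt((x2-x1)^2 + (y2-y1)^2 + (z2-z1)^2)
dx = 7 - -1 = 8
dy = -5 - -3 = -2
dz = 1 - -9 = 10
dx^2 + dy^2 + dz^2 = 64 + 4 + 100 = 168
d = sqrt(168)
d = 12.9615
12.9615 units


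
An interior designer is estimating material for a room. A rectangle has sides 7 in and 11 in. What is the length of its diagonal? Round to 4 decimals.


Shape: rectangle (diagonal via Pythagoras)
Sides: 7 in and 11 in
Formula: d = sqrt(l^2 + w^2)
l^2 = 49, w^2 = 121
l^2 + w^2 = 170
d = sqrt(170)
d = 13.0384
13.0384 in


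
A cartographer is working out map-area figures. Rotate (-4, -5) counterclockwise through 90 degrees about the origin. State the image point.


Transformation: rotation about the origin
Original point: (-4, -5)
Rule for 90 deg counterclockwise: (x, y) -> (-y, x)
Apply: (-4, -5) -> (5, -4)
(5, -4)


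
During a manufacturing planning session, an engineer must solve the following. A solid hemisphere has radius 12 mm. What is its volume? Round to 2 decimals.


Shape: hemisphere (half of a sphere)
Radius r = 12 mm
Formula: V = (1/2) * (4/3) * pi * r^3 = (2/3) * pi * r^3
r^3 = 1728
(2/3) * 1728 = 1152
V = 1152 * pi
V = 3619.11
3619.11 mm^3


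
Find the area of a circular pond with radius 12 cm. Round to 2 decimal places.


Shape: circle
Radius r = 12 cm
Formula: A = pi * r^2
r^2 = 12^2 = 144
A = pi * 144
A = 452.39
452.39 cm^2


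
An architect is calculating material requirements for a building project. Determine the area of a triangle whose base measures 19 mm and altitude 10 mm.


Shape: triangle
Base b = 19 mm, Height h = 10 mm
Formula: A = (1/2) * b * h
A = 0.5 * 19 * 10
A = 0.5 * 190
A = 95
95 mm^2


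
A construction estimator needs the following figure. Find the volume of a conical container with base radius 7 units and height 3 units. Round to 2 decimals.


Shape: cone
Radius r = 7 units, Height h = 3 units
Formula: V = (1/3) * pi * r^2 * h
r^2 = 49
pi * r^2 * h = pi * 49 * 3 = 147 * pi
V = 147 * pi / 3
V = 153.94
153.94 units^3


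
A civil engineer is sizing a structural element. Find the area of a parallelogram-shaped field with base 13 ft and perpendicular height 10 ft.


Shape: parallelogram
Base b = 13 ft, Height h = 10 ft
Formula: A = b * h
A = 13 * 10
A = 130
130 ft^2


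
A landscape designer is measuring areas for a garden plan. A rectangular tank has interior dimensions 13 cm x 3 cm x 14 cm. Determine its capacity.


Shape: rectangular prism
l = 13 cm, w = 3 cm, h = 14 cm
Formula: V = l * w * h
V = 13 * 3 * 14
V = 39 * 14
V = 546
546 cm^3


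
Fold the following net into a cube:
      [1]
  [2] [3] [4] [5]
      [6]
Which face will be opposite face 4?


Net: cross layout. Take square 3 as the base (bottom).
Fold the four squares in the horizontal row up around 3: 2 -> left, 4 -> right, 5 wraps to the top.
Fold 1 and 6 up from 3: 1 -> back, 6 -> front.
Opposite pairs are therefore: (1, 6), (2, 4), (3, 5).
Face 4 is opposite face 2.
face 2


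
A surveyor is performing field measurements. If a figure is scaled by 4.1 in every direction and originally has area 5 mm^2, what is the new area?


Linear scale factor k = 4.1
Original area = 5 mm^2
Rule: under a linear scaling by k, areas scale by k^2.
k^2 = 4.1^2 = 16.81
New area = 5 * 16.81
New area = 84.05
84.05 mm^2


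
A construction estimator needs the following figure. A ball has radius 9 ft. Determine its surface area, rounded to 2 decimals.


Shape: sphere
Radius r = 9 ft
Formula: SA = 4 * pi * r^2
r^2 = 81
SA = 4 * pi * 81
SA = 324 * pi
SA = 1017.88
1017.88 ft^2


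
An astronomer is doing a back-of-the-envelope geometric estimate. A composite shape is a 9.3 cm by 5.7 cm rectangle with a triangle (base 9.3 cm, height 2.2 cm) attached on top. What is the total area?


Composite shape: rectangle + triangle
Rectangle area = 9.3 * 5.7 = 53.01
Triangle area = 0.5 * 9.3 * 2.2 = 10.23
Total = 53.01 + 10.23
Total = 63.24
63.24 cm^2


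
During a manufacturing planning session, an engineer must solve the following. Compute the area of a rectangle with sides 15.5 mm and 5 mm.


Shape: rectangle
Length l = 15.5 mm, Width w = 5 mm
Formula: A = l * w
A = 15.5 * 5
A = 77.5
77.5 mm^2


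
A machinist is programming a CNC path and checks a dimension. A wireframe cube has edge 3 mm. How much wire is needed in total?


Shape: cube
Side s = 3 mm
A cube has 12 edges, all equal.
Formula: total edge length = 12 * s
Total = 12 * 3
Total = 36
36 mm


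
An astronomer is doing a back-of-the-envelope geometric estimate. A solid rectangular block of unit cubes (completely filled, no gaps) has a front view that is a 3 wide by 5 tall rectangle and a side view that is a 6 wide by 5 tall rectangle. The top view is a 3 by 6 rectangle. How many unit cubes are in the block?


Orthographic views of a solid rectangular block:
Front view 3 x 5 -> length = 3, height = 5
Side view 6 x 5 -> width = 6, height = 5 (consistent)
Top view 3 x 6 -> confirms length = 3, width = 6
The block is 3 x 6 x 5.
Total unit cubes = 3 * 6 * 5 = 90
90 unit cubes


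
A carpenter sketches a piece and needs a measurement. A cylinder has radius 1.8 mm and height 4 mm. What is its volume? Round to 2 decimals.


Shape: cylinder
Radius r = 1.8 mm, Height h = 4 mm
Formula: V = pi * r^2 * h
r^2 = 3.24
V = pi * 3.24 * 4
V = 12.96 * pi
V = 40.72
40.72 mm^3


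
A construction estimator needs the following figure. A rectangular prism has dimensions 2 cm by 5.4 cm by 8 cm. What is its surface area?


Shape: rectangular prism
l = 2 cm, w = 5.4 cm, h = 8 cm
Formula: SA = 2(lw + lh + wh)
lw = 10.8, lh = 16, wh = 43.2
lw + lh + wh = 70
SA = 2 * 70
SA = 140
140 cm^2


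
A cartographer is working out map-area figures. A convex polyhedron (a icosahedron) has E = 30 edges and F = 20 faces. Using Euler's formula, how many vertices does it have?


Polyhedron: icosahedron
Euler's formula for convex polyhedra: V - E + F = 2
Given: E = 30 edges and F = 20 faces
Solve for V:
V = 2 + E - F = 2 + 30 - 20 = 12
12 vertices


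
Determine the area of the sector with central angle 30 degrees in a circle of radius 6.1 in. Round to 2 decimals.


Shape: circular sector
Radius r = 6.1 in, Angle = 30 degrees
Formula: A = (angle/360) * pi * r^2
r^2 = 37.21
Fraction of circle = 30/360
A = (30/360) * pi * 37.21
A = 3.100833 * pi
A = 9.74
9.74 in^2


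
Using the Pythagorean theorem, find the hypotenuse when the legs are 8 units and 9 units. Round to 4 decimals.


Shape: right triangle
Legs a = 8 units, b = 9 units
Formula: c = sqrt(a^2 + b^2)
a^2 = 64, b^2 = 81
a^2 + b^2 = 145
c = sqrt(145)
c = 12.0416
12.0416 units


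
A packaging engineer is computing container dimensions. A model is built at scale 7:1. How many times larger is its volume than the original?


Linear scale factor k = 7
Rule: under a linear scaling by k, volumes scale by k^3.
k^3 = 7 * 7 * 7
k^3 = 49 * 7
k^3 = 343
Volume scales by a factor of 343.
343 (dimensionless)


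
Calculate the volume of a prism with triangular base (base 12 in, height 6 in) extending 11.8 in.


Shape: triangular prism
Triangle base = 12 in, triangle height = 6 in, prism length L = 11.8 in
Formula: V = (1/2 * b * h_tri) * L
Cross-section area = 0.5 * 12 * 6 = 36
V = 36 * 11.8
V = 424.8
424.8 in^3


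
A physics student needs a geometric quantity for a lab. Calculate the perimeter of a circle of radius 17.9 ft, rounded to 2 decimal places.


Shape: circle
Radius r = 17.9 ft
Formula: C = 2 * pi * r
C = 2 * pi * 17.9
C = 35.8 * pi
C = 112.47
112.47 ft


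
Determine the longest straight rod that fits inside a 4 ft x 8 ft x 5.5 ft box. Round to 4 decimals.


Shape: rectangular box (space diagonal)
l = 4 ft, w = 8 ft, h = 5.5 ft
Visualize: the diagonal of the base, then a right triangle with that diagonal and the height.
Formula: d = sqrt(l^2 + w^2 + h^2)
l^2 + w^2 + h^2 = 16 + 64 + 30.25 = 110.25
d = sqrt(110.25)
d = 10.5
10.5 ft


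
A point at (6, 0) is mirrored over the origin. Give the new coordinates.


Transformation: reflection
Original point: (6, 0)
Rule for reflection through the origin: (x, y) -> (-x, -y)
Apply: (6, 0) -> (-6, 0)
(-6, 0)


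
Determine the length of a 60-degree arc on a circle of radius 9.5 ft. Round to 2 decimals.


Shape: circular arc
Radius r = 9.5 ft, Angle = 60 degrees
Formula: L = (angle/360) * 2 * pi * r
2 * pi * r = 19 * pi
L = (60/360) * 19 * pi
L = 3.166667 * pi
L = 9.95
9.95 ft


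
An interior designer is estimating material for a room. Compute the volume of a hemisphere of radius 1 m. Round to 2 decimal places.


Shape: hemisphere (half of a sphere)
Radius r = 1 m
Formula: V = (1/2) * (4/3) * pi * r^3 = (2/3) * pi * r^3
r^3 = 1
(2/3) * 1 = 0.666667
V = 0.666667 * pi
V = 2.09
2.09 m^3


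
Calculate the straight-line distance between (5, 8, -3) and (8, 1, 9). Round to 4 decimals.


3D distance between two points
P1 = (5, 8, -3), P2 = (8, 1, 9)
Formula: d = sqrt((x2-x1)^2 + (y2-y1)^2 + (z2-z1)^2)
dx = 8 - 5 = 3
dy = 1 - 8 = -7
dz = 9 - -3 = 12
dx^2 + dy^2 + dz^2 = 9 + 49 + 144 = 202
d = sqrt(202)
d = 14.2127
14.2127 units


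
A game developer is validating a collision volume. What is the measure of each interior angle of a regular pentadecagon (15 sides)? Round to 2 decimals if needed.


Shape: regular pentadecagon (15 sides)
Formula: interior angle = (n - 2) * 180 / n
(n - 2) = 13
(n - 2) * 180 = 2340
angle = 2340 / 15
angle = 156
156 degrees


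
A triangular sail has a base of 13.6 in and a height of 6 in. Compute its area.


Shape: triangle
Base b = 13.6 in, Height h = 6 in
Formula: A = (1/2) * b * h
A = 0.5 * 13.6 * 6
A = 0.5 * 81.6
A = 40.8
40.8 in^2


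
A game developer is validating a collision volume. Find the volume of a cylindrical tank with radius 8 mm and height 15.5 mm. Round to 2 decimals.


Shape: cylinder
Radius r = 8 mm, Height h = 15.5 mm
Formula: V = pi * r^2 * h
r^2 = 64
V = pi * 64 * 15.5
V = 992 * pi
V = 3116.46
3116.46 mm^3


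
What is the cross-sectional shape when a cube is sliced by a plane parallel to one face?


Solid: cube
Cutting plane: parallel to one face
Visualize the intersection of the plane with the solid's surface.
The boundary of the cut region is a square.
square


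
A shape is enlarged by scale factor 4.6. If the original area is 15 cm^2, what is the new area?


Linear scale factor k = 4.6
Original area = 15 cm^2
Rule: under a linear scaling by k, areas scale by k^2.
k^2 = 4.6^2 = 21.16
New area = 15 * 21.16
New area = 317.4
317.4 cm^2


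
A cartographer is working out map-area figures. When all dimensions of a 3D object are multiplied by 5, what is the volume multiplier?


Linear scale factor k = 5
Rule: under a linear scaling by k, volumes scale by k^3.
k^3 = 5 * 5 * 5
k^3 = 25 * 5
k^3 = 125
Volume scales by a factor of 125.
125 (dimensionless)


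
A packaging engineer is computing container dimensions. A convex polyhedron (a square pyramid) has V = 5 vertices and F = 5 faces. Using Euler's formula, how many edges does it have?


Polyhedron: square pyramid
Euler's formula for convex polyhedra: V - E + F = 2
Given: V = 5 vertices and F = 5 faces
Solve for E:
E = V + F - 2 = 5 + 5 - 2 = 8
8 edges


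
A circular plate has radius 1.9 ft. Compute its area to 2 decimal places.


Shape: circle
Radius r = 1.9 ft
Formula: A = pi * r^2
r^2 = 1.9^2 = 3.61
A = pi * 3.61
A = 11.34
11.34 ft^2


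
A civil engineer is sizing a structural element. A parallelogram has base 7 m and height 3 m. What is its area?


Shape: parallelogram
Base b = 7 m, Height h = 3 m
Formula: A = b * h
A = 7 * 3
A = 21
21 m^2


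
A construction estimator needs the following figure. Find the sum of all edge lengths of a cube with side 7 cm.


Shape: cube
Side s = 7 cm
A cube has 12 edges, all equal.
Formula: total edge length = 12 * s
Total = 12 * 7
Total = 84
84 cm


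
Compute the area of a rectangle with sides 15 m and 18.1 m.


Shape: rectangle
Length l = 15 m, Width w = 18.1 m
Formula: A = l * w
A = 15 * 18.1
A = 271.5
271.5 m^2


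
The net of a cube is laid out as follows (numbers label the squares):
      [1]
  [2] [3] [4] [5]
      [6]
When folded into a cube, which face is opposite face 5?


Net: cross layout. Take square 3 as the base (bottom).
Fold the four squares in the horizontal row up around 3: 2 -> left, 4 -> right, 5 wraps to the top.
Fold 1 and 6 up from 3: 1 -> back, 6 -> front.
Opposite pairs are therefore: (1, 6), (2, 4), (3, 5).
Face 5 is opposite face 3.
face 3


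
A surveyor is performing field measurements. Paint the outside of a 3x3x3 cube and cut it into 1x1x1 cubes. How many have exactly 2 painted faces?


Large cube: 3 x 3 x 3, cut into unit cubes.
n = 3, so n - 2 = 1
Cubes with 2 painted faces lie along the edges, excluding corners.
A cube has 12 edges; each contributes (n - 2) = 1 such cubes.
Count = 12 * 1 = 12
12 unit cubes


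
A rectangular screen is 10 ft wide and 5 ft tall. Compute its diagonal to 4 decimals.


Shape: rectangle (diagonal via Pythagoras)
Sides: 10 ft and 5 ft
Formula: d = sqrt(l^2 + w^2)
l^2 = 100, w^2 = 25
l^2 + w^2 = 125
d = sqrt(125)
d = 11.1803
11.1803 ft


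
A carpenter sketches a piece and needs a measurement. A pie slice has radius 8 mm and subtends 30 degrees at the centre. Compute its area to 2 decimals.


Shape: circular sector
Radius r = 8 mm, Angle = 30 degrees
Formula: A = (angle/360) * pi * r^2
r^2 = 64
Fraction of circle = 30/360
A = (30/360) * pi * 64
A = 5.333333 * pi
A = 16.76
16.76 mm^2


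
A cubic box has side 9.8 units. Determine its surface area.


Shape: cube
Side s = 9.8 units
A cube has 6 square faces.
Formula: SA = 6 * s^2
s^2 = 96.04
SA = 6 * 96.04
SA = 576.24
576.24 units^2


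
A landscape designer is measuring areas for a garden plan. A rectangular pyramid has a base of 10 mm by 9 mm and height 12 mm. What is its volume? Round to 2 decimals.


Shape: rectangular pyramid
Base: 10 mm x 9 mm, Height h = 12 mm
Formula: V = (1/3) * base_area * h
base_area = 10 * 9 = 90
base_area * h = 90 * 12 = 1080
V = 1080 / 3
V = 360
360 mm^3


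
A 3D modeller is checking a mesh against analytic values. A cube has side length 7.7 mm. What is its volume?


Shape: cube
Side s = 7.7 mm
Formula: V = s^3
V = 7.7 * 7.7 * 7.7
V = 59.29 * 7.7
V = 456.533
456.533 mm^3


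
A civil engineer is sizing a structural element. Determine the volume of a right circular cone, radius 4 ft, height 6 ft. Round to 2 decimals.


Shape: cone
Radius r = 4 ft, Height h = 6 ft
Formula: V = (1/3) * pi * r^2 * h
r^2 = 16
pi * r^2 * h = pi * 16 * 6 = 96 * pi
V = 96 * pi / 3
V = 100.53
100.53 ft^3


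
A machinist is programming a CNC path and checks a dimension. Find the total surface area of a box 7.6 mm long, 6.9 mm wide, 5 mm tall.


Shape: rectangular prism
l = 7.6 mm, w = 6.9 mm, h = 5 mm
Formula: SA = 2(lw + lh + wh)
lw = 52.44, lh = 38, wh = 34.5
lw + lh + wh = 124.94
SA = 2 * 124.94
SA = 249.88
249.88 mm^2


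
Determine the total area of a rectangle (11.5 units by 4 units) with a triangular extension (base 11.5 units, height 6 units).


Composite shape: rectangle + triangle
Rectangle area = 11.5 * 4 = 46
Triangle area = 0.5 * 11.5 * 6 = 34.5
Total = 46 + 34.5
Total = 80.5
80.5 units^2


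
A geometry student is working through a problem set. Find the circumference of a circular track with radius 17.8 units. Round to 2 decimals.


Shape: circle
Radius r = 17.8 units
Formula: C = 2 * pi * r
C = 2 * pi * 17.8
C = 35.6 * pi
C = 111.84
111.84 units


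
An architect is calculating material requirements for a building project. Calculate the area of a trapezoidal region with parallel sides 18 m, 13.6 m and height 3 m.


Shape: trapezoid
Parallel sides a = 18 m, b = 13.6 m; Height h = 3 m
Formula: A = (a + b) * h / 2
a + b = 18 + 13.6 = 31.6
A = 31.6 * 3 / 2
A = 94.8 / 2
A = 47.4
47.4 m^2


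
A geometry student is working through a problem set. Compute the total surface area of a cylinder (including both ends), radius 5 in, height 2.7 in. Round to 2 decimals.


Shape: closed cylinder
Radius r = 5 in, Height h = 2.7 in
Formula: SA = 2*pi*r^2 + 2*pi*r*h = 2*pi*r*(r + h)
r + h = 7.7
2 * r * (r + h) = 2 * 5 * 7.7 = 77
SA = 77 * pi
SA = 241.9
241.9 in^2


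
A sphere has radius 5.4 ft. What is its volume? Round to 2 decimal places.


Shape: sphere
Radius r = 5.4 ft
Formula: V = (4/3) * pi * r^3
r^3 = 157.464
(4/3) * 157.464 = 209.952
V = 209.952 * pi
V = 659.58
659.58 ft^3


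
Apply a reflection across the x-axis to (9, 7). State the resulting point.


Transformation: reflection
Original point: (9, 7)
Rule for reflection over the x-axis: (x, y) -> (x, -y)
Apply: (9, 7) -> (9, -7)
(9, -7)


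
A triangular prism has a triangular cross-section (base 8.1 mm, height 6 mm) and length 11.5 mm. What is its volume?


Shape: triangular prism
Triangle base = 8.1 mm, triangle height = 6 mm, prism length L = 11.5 mm
Formula: V = (1/2 * b * h_tri) * L
Cross-section area = 0.5 * 8.1 * 6 = 24.3
V = 24.3 * 11.5
V = 279.45
279.45 mm^3


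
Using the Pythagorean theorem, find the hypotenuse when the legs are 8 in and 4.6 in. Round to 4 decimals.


Shape: right triangle
Legs a = 8 in, b = 4.6 in
Formula: c = sqrt(a^2 + b^2)
a^2 = 64, b^2 = 21.16
a^2 + b^2 = 85.16
c = sqrt(85.16)
c = 9.2282
9.2282 in


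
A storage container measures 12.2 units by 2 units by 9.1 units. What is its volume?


Shape: rectangular prism
l = 12.2 units, w = 2 units, h = 9.1 units
Formula: V = l * w * h
V = 12.2 * 2 * 9.1
V = 24.4 * 9.1
V = 222.04
222.04 units^3


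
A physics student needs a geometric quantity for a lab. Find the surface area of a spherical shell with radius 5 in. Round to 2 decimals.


Shape: sphere
Radius r = 5 in
Formula: SA = 4 * pi * r^2
r^2 = 25
SA = 4 * pi * 25
SA = 100 * pi
SA = 314.16
314.16 in^2


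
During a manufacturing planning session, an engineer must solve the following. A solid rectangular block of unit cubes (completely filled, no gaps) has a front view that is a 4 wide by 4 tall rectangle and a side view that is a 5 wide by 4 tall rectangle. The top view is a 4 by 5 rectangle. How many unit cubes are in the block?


Orthographic views of a solid rectangular block:
Front view 4 x 4 -> length = 4, height = 4
Side view 5 x 4 -> width = 5, height = 4 (consistent)
Top view 4 x 5 -> confirms length = 4, width = 5
The block is 4 x 5 x 4.
Total unit cubes = 4 * 5 * 4 = 80
80 unit cubes


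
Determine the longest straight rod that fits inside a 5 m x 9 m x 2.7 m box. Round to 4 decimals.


Shape: rectangular box (space diagonal)
l = 5 m, w = 9 m, h = 2.7 m
Visualize: the diagonal of the base, then a right triangle with that diagonal and the height.
Formula: d = sqrt(l^2 + w^2 + h^2)
l^2 + w^2 + h^2 = 25 + 81 + 7.29 = 113.29
d = sqrt(113.29)
d = 10.6438
10.6438 m


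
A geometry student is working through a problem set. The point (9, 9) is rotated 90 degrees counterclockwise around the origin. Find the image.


Transformation: rotation about the origin
Original point: (9, 9)
Rule for 90 deg counterclockwise: (x, y) -> (-y, x)
Apply: (9, 9) -> (-9, 9)
(-9, 9)


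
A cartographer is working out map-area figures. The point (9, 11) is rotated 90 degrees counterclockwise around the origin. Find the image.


Transformation: rotation about the origin
Original point: (9, 11)
Rule for 90 deg counterclockwise: (x, y) -> (-y, x)
Apply: (9, 11) -> (-11, 9)
(-11, 9)


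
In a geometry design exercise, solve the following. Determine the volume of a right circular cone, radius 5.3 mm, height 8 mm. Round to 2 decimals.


Shape: cone
Radius r = 5.3 mm, Height h = 8 mm
Formula: V = (1/3) * pi * r^2 * h
r^2 = 28.09
pi * r^2 * h = pi * 28.09 * 8 = 224.72 * pi
V = 224.72 * pi / 3
V = 235.33
235.33 mm^3


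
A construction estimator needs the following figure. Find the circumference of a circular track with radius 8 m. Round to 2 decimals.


Shape: circle
Radius r = 8 m
Formula: C = 2 * pi * r
C = 2 * pi * 8
C = 16 * pi
C = 50.27
50.27 m


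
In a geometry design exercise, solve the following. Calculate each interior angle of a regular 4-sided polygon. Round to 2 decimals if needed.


Shape: regular square (4 sides)
Formula: interior angle = (n - 2) * 180 / n
(n - 2) = 2
(n - 2) * 180 = 360
angle = 360 / 4
angle = 90
90 degrees


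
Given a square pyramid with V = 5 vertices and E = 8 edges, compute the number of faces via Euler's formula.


Polyhedron: square pyramid
Euler's formula for convex polyhedra: V - E + F = 2
Given: V = 5 vertices and E = 8 edges
Solve for F:
F = 2 + E - V = 2 + 8 - 5 = 5
5 faces


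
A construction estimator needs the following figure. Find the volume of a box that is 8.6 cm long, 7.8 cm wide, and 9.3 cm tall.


Shape: rectangular prism
l = 8.6 cm, w = 7.8 cm, h = 9.3 cm
Formula: V = l * w * h
V = 8.6 * 7.8 * 9.3
V = 67.08 * 9.3
V = 623.844
623.844 cm^3


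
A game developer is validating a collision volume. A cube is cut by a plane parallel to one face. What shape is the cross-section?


Solid: cube
Cutting plane: parallel to one face
Visualize the intersection of the plane with the solid's surface.
The boundary of the cut region is a square.
square


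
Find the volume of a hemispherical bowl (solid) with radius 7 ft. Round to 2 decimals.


Shape: hemisphere (half of a sphere)
Radius r = 7 ft
Formula: V = (1/2) * (4/3) * pi * r^3 = (2/3) * pi * r^3
r^3 = 343
(2/3) * 343 = 228.666667
V = 228.666667 * pi
V = 718.38
718.38 ft^3


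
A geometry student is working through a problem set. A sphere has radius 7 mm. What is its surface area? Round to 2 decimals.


Shape: sphere
Radius r = 7 mm
Formula: SA = 4 * pi * r^2
r^2 = 49
SA = 4 * pi * 49
SA = 196 * pi
SA = 615.75
615.75 mm^2


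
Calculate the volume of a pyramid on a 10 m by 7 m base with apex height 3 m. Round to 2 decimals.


Shape: rectangular pyramid
Base: 10 m x 7 m, Height h = 3 m
Formula: V = (1/3) * base_area * h
base_area = 10 * 7 = 70
base_area * h = 70 * 3 = 210
V = 210 / 3
V = 70
70 m^3


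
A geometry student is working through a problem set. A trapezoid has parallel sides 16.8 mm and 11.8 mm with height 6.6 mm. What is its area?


Shape: trapezoid
Parallel sides a = 16.8 mm, b = 11.8 mm; Height h = 6.6 mm
Formula: A = (a + b) * h / 2
a + b = 16.8 + 11.8 = 28.6
A = 28.6 * 6.6 / 2
A = 188.76 / 2
A = 94.38
94.38 mm^2


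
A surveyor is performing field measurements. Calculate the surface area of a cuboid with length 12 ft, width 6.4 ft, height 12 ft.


Shape: rectangular prism
l = 12 ft, w = 6.4 ft, h = 12 ft
Formula: SA = 2(lw + lh + wh)
lw = 76.8, lh = 144, wh = 76.8
lw + lh + wh = 297.6
SA = 2 * 297.6
SA = 595.2
595.2 ft^2


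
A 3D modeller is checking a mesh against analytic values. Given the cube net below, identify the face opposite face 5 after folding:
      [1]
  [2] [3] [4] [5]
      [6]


Net: cross layout. Take square 3 as the base (bottom).
Fold the four squares in the horizontal row up around 3: 2 -> left, 4 -> right, 5 wraps to the top.
Fold 1 and 6 up from 3: 1 -> back, 6 -> front.
Opposite pairs are therefore: (1, 6), (2, 4), (3, 5).
Face 5 is opposite face 3.
face 3


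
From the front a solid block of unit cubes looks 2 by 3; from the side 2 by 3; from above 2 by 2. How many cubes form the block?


Orthographic views of a solid rectangular block:
Front view 2 x 3 -> length = 2, height = 3
Side view 2 x 3 -> width = 2, height = 3 (consistent)
Top view 2 x 2 -> confirms length = 2, width = 2
The block is 2 x 2 x 3.
Total unit cubes = 2 * 2 * 3 = 12
12 unit cubes


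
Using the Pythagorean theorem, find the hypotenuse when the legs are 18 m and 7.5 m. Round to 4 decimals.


Shape: right triangle
Legs a = 18 m, b = 7.5 m
Formula: c = sqrt(a^2 + b^2)
a^2 = 324, b^2 = 56.25
a^2 + b^2 = 380.25
c = sqrt(380.25)
c = 19.5
19.5 m


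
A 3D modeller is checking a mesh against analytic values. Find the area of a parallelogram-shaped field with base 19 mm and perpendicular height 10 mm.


Shape: parallelogram
Base b = 19 mm, Height h = 10 mm
Formula: A = b * h
A = 19 * 10
A = 190
190 mm^2


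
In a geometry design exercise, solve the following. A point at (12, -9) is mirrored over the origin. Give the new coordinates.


Transformation: reflection
Original point: (12, -9)
Rule for reflection through the origin: (x, y) -> (-x, -y)
Apply: (12, -9) -> (-12, 9)
(-12, 9)


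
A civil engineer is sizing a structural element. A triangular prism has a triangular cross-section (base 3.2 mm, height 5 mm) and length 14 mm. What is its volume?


Shape: triangular prism
Triangle base = 3.2 mm, triangle height = 5 mm, prism length L = 14 mm
Formula: V = (1/2 * b * h_tri) * L
Cross-section area = 0.5 * 3.2 * 5 = 8
V = 8 * 14
V = 112
112 mm^3


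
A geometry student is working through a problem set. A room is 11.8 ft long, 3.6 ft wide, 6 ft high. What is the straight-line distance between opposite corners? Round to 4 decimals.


Shape: rectangular box (space diagonal)
l = 11.8 ft, w = 3.6 ft, h = 6 ft
Visualize: the diagonal of the base, then a right triangle with that diagonal and the height.
Formula: d = sqrt(l^2 + w^2 + h^2)
l^2 + w^2 + h^2 = 139.24 + 12.96 + 36 = 188.2
d = sqrt(188.2)
d = 13.7186
13.7186 ft


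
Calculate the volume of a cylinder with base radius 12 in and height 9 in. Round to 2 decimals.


Shape: cylinder
Radius r = 12 in, Height h = 9 in
Formula: V = pi * r^2 * h
r^2 = 144
V = pi * 144 * 9
V = 1296 * pi
V = 4071.5
4071.5 in^3


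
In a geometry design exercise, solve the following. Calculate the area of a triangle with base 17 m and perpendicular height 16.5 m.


Shape: triangle
Base b = 17 m, Height h = 16.5 m
Formula: A = (1/2) * b * h
A = 0.5 * 17 * 16.5
A = 0.5 * 280.5
A = 140.25
140.25 m^2


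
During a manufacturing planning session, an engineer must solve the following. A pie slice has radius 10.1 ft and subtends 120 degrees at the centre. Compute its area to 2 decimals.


Shape: circular sector
Radius r = 10.1 ft, Angle = 120 degrees
Formula: A = (angle/360) * pi * r^2
r^2 = 102.01
Fraction of circle = 120/360
A = (120/360) * pi * 102.01
A = 34.003333 * pi
A = 106.82
106.82 ft^2
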